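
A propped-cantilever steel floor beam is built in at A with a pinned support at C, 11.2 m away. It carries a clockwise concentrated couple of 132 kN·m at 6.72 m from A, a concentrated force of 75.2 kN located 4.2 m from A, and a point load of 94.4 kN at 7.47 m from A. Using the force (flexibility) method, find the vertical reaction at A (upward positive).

R_A = 91.88 kN

Choose R_C as the redundant. The primary structure is the cantilever fixed at A.
Downward deflection at the released point C due to the loads:
  clockwise couple 132 at a = 6.72: M₀a(2L − a)/(2EI) = 6954/EI
  point load 75.2 at a = 4.2: Pa²(3L − a)/(6EI) = 6500/EI
  point load 94.4 at a = 7.47: Pa²(3L − a)/(6EI) = 22940/EI
  δ_0 = 36395/EI
Tip deflection under a unit load at C: L³/(3EI) = 468.3/EI.
The prop prevents deflection at C: R_C = δ_0/δ_{CC} = 36395/468.3 = 77.72 kN.
Vertical equilibrium: R_A = ΣP − R_C = 169.6 − 77.72 = 91.88 kN.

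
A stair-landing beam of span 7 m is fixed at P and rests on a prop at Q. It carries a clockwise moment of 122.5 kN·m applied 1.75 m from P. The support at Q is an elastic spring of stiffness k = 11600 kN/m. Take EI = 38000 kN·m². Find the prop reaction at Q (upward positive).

R_Q = 11.16 kN

Remove the prop at Q; the released (primary) structure is a cantilever built in at P.
Free-end deflection of the primary structure under the applied loading (downward +):
  clockwise couple 122.5 at a = 1.75: M₀a(2L − a)/(2EI) = 1313/EI
Flexibility coefficient — unit upward force at Q: δ_{QQ} = L³/(3EI) = 114.3/EI.
With EI = 38000 kN·m²: δ_0 = 0.034554 m and δ_{QQ} = 0.003009 m/kN.
Compatibility — the spring shortens by R_Q/k under the reaction it provides: δ_0 − R_Q·δ_{QQ} = R_Q/k. With 1/k = 0.000086 m/kN, R_Q = δ_0 / (δ_{QQ} + 1/k) = 0.034554 / (0.003009 + 0.000086) = 11.16 kN.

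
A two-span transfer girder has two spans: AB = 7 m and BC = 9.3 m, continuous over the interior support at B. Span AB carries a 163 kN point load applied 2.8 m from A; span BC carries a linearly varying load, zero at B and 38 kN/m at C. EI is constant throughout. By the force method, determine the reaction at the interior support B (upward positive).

Release continuity at B by inserting a hinge; the redundant is the internal moment M_B. The primary structure is two simply-supported spans AB and BC.
Discontinuity in slope at B on the released structure — sum the simple-span end rotations:
  span AB: point load 163 at a = 2.8: Pab(L + a)/(6LEI) = 447.3/EI
  span BC: triangular load, peak 38: 7w₀L³/(360EI) = 594.3/EI
  relative rotation θ_0 = (447.3 + 594.3)/EI = 1042/EI
A unit hogging moment at B produces rotation L₁/(3EI) + L₂/(3EI) = 5.433/EI.
Compatibility: M_B·(L₁+L₂)/(3EI) = θ_0, giving M_B = 191.7 kN·m (hogging).
Span AB, ΣM about A with M_B applied at B: R_B^{AB}·7 = 456.4 + 191.7, so R_B^{AB} = 92.59 kN and R_A = 163 − 92.59 = 70.41 kN.
Span BC, ΣM about C: R_B^{BC}·9.3 = 547.8 + 191.7, so R_B^{BC} = 79.51 kN and R_C = 176.7 − 79.51 = 97.19 kN.
R_B = 92.59 + 79.51 = 172.1 kN.

R_B = 172.1 kN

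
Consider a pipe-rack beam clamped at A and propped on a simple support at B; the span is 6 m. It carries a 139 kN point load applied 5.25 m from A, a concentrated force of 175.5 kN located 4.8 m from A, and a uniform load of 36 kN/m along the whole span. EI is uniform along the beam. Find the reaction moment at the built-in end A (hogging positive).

M_A = 314.4 kN·m

Choose R_B as the redundant. The primary structure is the cantilever fixed at A.
Downward deflection at the released point B due to the loads:
  point load 139 at a = 5.25: Pa²(3L − a)/(6EI) = 8141/EI
  point load 175.5 at a = 4.8: Pa²(3L − a)/(6EI) = 8896/EI
  UDL 36: wL⁴/(8EI) = 5832/EI
  δ_0 = 22869/EI
Tip deflection under a unit load at B: L³/(3EI) = 72/EI.
The prop prevents deflection at B: R_B = δ_0/δ_{BB} = 22869/72 = 317.6 kN.
Moment equilibrium about A: M_A = Σ(load moments about A) − R_B·L = 2220 − 317.6×6 = 314.4 kN·m.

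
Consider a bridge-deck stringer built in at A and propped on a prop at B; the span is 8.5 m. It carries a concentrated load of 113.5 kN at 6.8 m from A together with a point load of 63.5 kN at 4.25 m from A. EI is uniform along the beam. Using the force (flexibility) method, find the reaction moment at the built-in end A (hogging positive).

Take the reaction at B as the redundant and release it; the primary structure is a cantilever fixed at A.
Downward deflection at the released point B due to the loads:
  point load 113.5 at a = 6.8: Pa²(3L − a)/(6EI) = 16357/EI
  point load 63.5 at a = 4.25: Pa²(3L − a)/(6EI) = 4062/EI
  δ_0 = 20419/EI
Tip deflection under a unit load at B: L³/(3EI) = 204.7/EI.
The prop prevents deflection at B: R_B = δ_0/δ_{BB} = 20419/204.7 = 99.75 kN.
Moment equilibrium about A: M_A = Σ(load moments about A) − R_B·L = 1042 − 99.75×8.5 = 193.8 kN·m.

M_A = 193.8 kN·m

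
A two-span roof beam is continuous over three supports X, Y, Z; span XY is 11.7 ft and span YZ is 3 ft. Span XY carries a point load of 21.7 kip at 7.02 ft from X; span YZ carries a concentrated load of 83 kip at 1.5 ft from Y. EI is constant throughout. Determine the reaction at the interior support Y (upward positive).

R_Y = 74.76 kip

Take M_Y as the redundant. Released structure: two simple spans XY and YZ with a hinge at Y.
Discontinuity in slope at Y on the released structure — sum the simple-span end rotations:
  span XY: point load 21.7 at a = 7.02: Pab(L + a)/(6LEI) = 190.1/EI
  span YZ: point load 83 at a = 1.5: Pab(L + b)/(6LEI) = 46.69/EI
  relative rotation θ_0 = (190.1 + 46.69)/EI = 236.8/EI
A unit hogging moment at Y produces rotation L₁/(3EI) + L₂/(3EI) = 4.9/EI.
Slope continuity at Y: θ_0 = M_Y·4.9/EI, so M_Y = 236.8/4.9 = 48.33 kip·ft (hogging).
Span XY, ΣM about X with M_Y applied at Y: R_Y^{XY}·11.7 = 152.3 + 48.33, so R_Y^{XY} = 17.15 kip and R_X = 21.7 − 17.15 = 4.55 kip.
Span YZ, ΣM about Z: R_Y^{YZ}·3 = 124.5 + 48.33, so R_Y^{YZ} = 57.61 kip and R_Z = 83 − 57.61 = 25.39 kip.
R_Y = 17.15 + 57.61 = 74.76 kip.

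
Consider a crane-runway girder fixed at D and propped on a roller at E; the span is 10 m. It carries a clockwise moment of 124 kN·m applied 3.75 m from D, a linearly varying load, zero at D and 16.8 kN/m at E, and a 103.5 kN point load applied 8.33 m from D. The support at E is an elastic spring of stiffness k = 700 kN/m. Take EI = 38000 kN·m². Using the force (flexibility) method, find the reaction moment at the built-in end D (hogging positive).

M_D = 382.2 kN·m

Release the roller at E. Primary structure: cantilever fixed at D.
Downward deflection at the released point E due to the loads:
  clockwise couple 124 at a = 3.75: M₀a(2L − a)/(2EI) = 3778/EI
  triangular load, peak 16.8 at the free end: 11w₀L⁴/(120EI) = 15400/EI
  point load 103.5 at a = 8.33: Pa²(3L − a)/(6EI) = 25938/EI
  δ_0 = 45116/EI
Flexibility coefficient — unit upward force at E: δ_{EE} = L³/(3EI) = 333.3/EI.
With EI = 38000 kN·m²: δ_0 = 1.1873 m and δ_{EE} = 0.008772 m/kN.
Compatibility — the spring shortens by R_E/k under the reaction it provides: δ_0 − R_E·δ_{EE} = R_E/k. With 1/k = 0.001429 m/kN, R_E = δ_0 / (δ_{EE} + 1/k) = 1.1873 / (0.008772 + 0.001429) = 116.4 kN.
Moment equilibrium about D: M_D = Σ(load moments about D) − R_E·L = 1546 − 116.4×10 = 382.2 kN·m.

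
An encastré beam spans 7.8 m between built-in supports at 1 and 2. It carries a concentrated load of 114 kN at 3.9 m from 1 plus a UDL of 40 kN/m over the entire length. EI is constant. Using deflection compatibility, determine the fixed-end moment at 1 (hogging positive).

Take the two fixed-end moments M_1, M_2 as redundants; the released structure is the simple span 12.
On the primary (simply-supported) span, the end slopes from the loading are:
  at 1: point load 114 at a = 3.9: Pab(L + b)/(6LEI) = 433.5/EI
  at 2: point load 114 at a = 3.9: Pab(L + a)/(6LEI) = 433.5/EI
  at 1: UDL 40: wL³/(24EI) = 790.9/EI
  at 2: UDL 40: wL³/(24EI) = 790.9/EI
  θ_10 = 1224/EI,  θ_20 = 1224/EI
Flexibility coefficients: a unit moment at one end gives L/(3EI) there and L/(6EI) at the far end, so f₁₁ = f₂₂ = 2.6/EI and f₁₂ = f₂₁ = 1.3/EI.
Compatibility — zero rotation at each built-in end:
  2.6 M_1 + 1.3 M_2 = 1224
  1.3 M_1 + 2.6 M_2 = 1224
Solving the pair gives M_1 = 313.9 kN·m and M_2 = 313.9 kN·m (hogging).

M_1 = 313.9 kN·m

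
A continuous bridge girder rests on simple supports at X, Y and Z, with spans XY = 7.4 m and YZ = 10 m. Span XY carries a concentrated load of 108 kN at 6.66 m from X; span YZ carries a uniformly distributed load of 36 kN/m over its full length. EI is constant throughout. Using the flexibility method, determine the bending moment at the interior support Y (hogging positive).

M_Y = 287.7 kN·m

Insert a hinge at Y; M_Y is the redundant, and each span becomes simply supported.
Discontinuity in slope at Y on the released structure — sum the simple-span end rotations:
  span XY: point load 108 at a = 6.66: Pab(L + a)/(6LEI) = 168.6/EI
  span YZ: UDL 36: wL³/(24EI) = 1500/EI
  relative rotation θ_0 = (168.6 + 1500)/EI = 1669/EI
A unit hogging moment at Y produces rotation L₁/(3EI) + L₂/(3EI) = 5.8/EI.
Compatibility: M_Y·(L₁+L₂)/(3EI) = θ_0, giving M_Y = 287.7 kN·m (hogging).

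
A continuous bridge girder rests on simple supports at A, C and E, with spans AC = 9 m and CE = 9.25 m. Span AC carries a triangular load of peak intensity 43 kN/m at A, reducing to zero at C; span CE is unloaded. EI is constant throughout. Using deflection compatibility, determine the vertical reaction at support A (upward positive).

Insert a hinge at C; M_C is the redundant, and each span becomes simply supported.
Discontinuity in slope at C on the released structure — sum the simple-span end rotations:
  span AC: triangular load, peak 43: 7w₀L³/(360EI) = 609.5/EI
  relative rotation θ_0 = (609.5 + 0)/EI = 609.5/EI
A unit hogging moment at C produces rotation L₁/(3EI) + L₂/(3EI) = 6.083/EI.
Slope continuity at C: θ_0 = M_C·6.083/EI, so M_C = 609.5/6.083 = 100.2 kN·m (hogging).
Span AC, ΣM about A with M_C applied at C: R_C^{AC}·9 = 580.5 + 100.2, so R_C^{AC} = 75.63 kN and R_A = 193.5 − 75.63 = 117.9 kN.

R_A = 117.9 kN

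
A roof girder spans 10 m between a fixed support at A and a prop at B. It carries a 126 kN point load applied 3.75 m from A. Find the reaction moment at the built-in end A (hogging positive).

M_A = 239.9 kN·m

Release the roller at B. Primary structure: cantilever fixed at A.
Deflection at B on the released cantilever, summing each load's contribution:
  point load 126 at a = 3.75: Pa²(3L − a)/(6EI) = 7752/EI
Tip deflection under a unit load at B: L³/(3EI) = 333.3/EI.
The prop prevents deflection at B: R_B = δ_0/δ_{BB} = 7752/333.3 = 23.26 kN.
Moment equilibrium about A: M_A = Σ(load moments about A) − R_B·L = 472.5 − 23.26×10 = 239.9 kN·m.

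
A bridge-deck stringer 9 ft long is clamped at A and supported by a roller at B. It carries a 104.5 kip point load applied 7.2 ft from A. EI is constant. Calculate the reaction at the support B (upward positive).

Choose R_B as the redundant. The primary structure is the cantilever fixed at A.
Free-end deflection of the primary structure under the applied loading (downward +):
  point load 104.5 at a = 7.2: Pa²(3L − a)/(6EI) = 17877/EI
Tip deflection under a unit load at B: L³/(3EI) = 243/EI.
Compatibility at B: δ_0 − R_B·δ_{BB} = 0, so R_B = 17877/243 = 73.57 kip.

R_B = 73.57 kip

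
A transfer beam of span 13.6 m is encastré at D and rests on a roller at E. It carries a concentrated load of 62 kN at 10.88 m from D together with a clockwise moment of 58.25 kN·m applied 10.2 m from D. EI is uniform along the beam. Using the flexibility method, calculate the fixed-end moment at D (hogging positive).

M_D = 57.28 kN·m

Take the reaction at E as the redundant and release it; the primary structure is a cantilever fixed at D.
Downward deflection at the released point E due to the loads:
  point load 62 at a = 10.88: Pa²(3L − a)/(6EI) = 36598/EI
  clockwise couple 58.25 at a = 10.2: M₀a(2L − a)/(2EI) = 5050/EI
  δ_0 = 41648/EI
Tip deflection under a unit load at E: L³/(3EI) = 838.5/EI.
Compatibility at E: δ_0 − R_E·δ_{EE} = 0, so R_E = 41648/838.5 = 49.67 kN.
Moment equilibrium about D: M_D = Σ(load moments about D) − R_E·L = 732.8 − 49.67×13.6 = 57.28 kN·m.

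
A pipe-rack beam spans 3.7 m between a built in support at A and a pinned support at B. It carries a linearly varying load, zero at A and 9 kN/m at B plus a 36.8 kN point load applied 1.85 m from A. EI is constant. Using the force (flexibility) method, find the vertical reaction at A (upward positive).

R_A = 32.79 kN

Remove the prop at B; the released (primary) structure is a cantilever built in at A.
Primary-structure tip deflection at B by superposition:
  triangular load, peak 9 at the free end: 11w₀L⁴/(120EI) = 154.6/EI
  point load 36.8 at a = 1.85: Pa²(3L − a)/(6EI) = 194.2/EI
  δ_0 = 348.8/EI
Flexibility coefficient — unit upward force at B: δ_{BB} = L³/(3EI) = 16.88/EI.
Compatibility at B: δ_0 − R_B·δ_{BB} = 0, so R_B = 348.8/16.88 = 20.66 kN.
Vertical equilibrium: R_A = ΣP − R_B = 53.45 − 20.66 = 32.79 kN.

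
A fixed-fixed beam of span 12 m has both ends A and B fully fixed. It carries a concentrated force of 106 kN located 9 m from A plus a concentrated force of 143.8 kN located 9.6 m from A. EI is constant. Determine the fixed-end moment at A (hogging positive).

Release both end moments; the primary structure is a simply-supported span AB with redundants M_A and M_B.
End rotations of the released simple span under the applied load (×1/EI):
  at A: point load 106 at a = 9: Pab(L + b)/(6LEI) = 596.2/EI
  at B: point load 106 at a = 9: Pab(L + a)/(6LEI) = 834.8/EI
  at A: point load 143.8 at a = 9.6: Pab(L + b)/(6LEI) = 662.6/EI
  at B: point load 143.8 at a = 9.6: Pab(L + a)/(6LEI) = 993.9/EI
  θ_A0 = 1259/EI,  θ_B0 = 1829/EI
Flexibility coefficients: a unit moment at one end gives L/(3EI) there and L/(6EI) at the far end, so f₁₁ = f₂₂ = 4/EI and f₁₂ = f₂₁ = 2/EI.
Compatibility — zero rotation at each built-in end:
  4 M_A + 2 M_B = 1259
  2 M_A + 4 M_B = 1829
Solving the pair gives M_A = 114.8 kN·m and M_B = 399.8 kN·m (hogging).

M_A = 114.8 kN·m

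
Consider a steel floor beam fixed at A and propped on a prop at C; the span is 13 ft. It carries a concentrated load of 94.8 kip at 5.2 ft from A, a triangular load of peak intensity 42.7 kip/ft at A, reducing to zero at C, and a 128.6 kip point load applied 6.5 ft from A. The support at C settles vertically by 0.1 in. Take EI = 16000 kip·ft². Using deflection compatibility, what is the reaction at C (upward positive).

R_C = 115.2 kip

Choose R_C as the redundant. The primary structure is the cantilever fixed at A.
Downward deflection at the released point C due to the loads:
  point load 94.8 at a = 5.2: Pa²(3L − a)/(6EI) = 14440/EI
  triangular load, peak 42.7 at the fixed end: w₀L⁴/(30EI) = 40652/EI
  point load 128.6 at a = 6.5: Pa²(3L − a)/(6EI) = 29431/EI
  δ_0 = 84523/EI
Flexibility coefficient — unit upward force at C: δ_{CC} = L³/(3EI) = 732.3/EI.
With EI = 16000 kip·ft²: δ_0 = 5.2827 ft and δ_{CC} = 0.045771 ft/kip.
Compatibility — the beam at C must follow the support down by 0.008333 ft: δ_0 − R_C·δ_{CC} = 0.008333, so R_C = (5.2827 − 0.008333)/0.045771 = 115.2 kip.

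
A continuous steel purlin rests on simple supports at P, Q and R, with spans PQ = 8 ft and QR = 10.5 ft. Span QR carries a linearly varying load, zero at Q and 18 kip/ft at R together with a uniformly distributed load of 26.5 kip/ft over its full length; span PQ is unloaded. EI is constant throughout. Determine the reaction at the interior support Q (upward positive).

Release continuity at Q by inserting a hinge; the redundant is the internal moment M_Q. The primary structure is two simply-supported spans PQ and QR.
End slopes at the hinge Q, treating each span as simply supported:
  span QR: triangular load, peak 18: 7w₀L³/(360EI) = 405.2/EI
  span QR: UDL 26.5: wL³/(24EI) = 1278/EI
  relative rotation θ_0 = (0 + 1683)/EI = 1683/EI
A unit hogging moment at Q produces rotation L₁/(3EI) + L₂/(3EI) = 6.167/EI.
Slope continuity at Q: θ_0 = M_Q·6.167/EI, so M_Q = 1683/6.167 = 273 kip·ft (hogging).
Span PQ, ΣM about P with M_Q applied at Q: R_Q^{PQ}·8 = 0 + 273, so R_Q^{PQ} = 34.12 kip and R_P = 0 − 34.12 = -34.12 kip.
Span QR, ΣM about R: R_Q^{QR}·10.5 = 1792 + 273, so R_Q^{QR} = 196.6 kip and R_R = 372.8 − 196.6 = 176.1 kip.
R_Q = 34.12 + 196.6 = 230.7 kip.

R_Q = 230.7 kip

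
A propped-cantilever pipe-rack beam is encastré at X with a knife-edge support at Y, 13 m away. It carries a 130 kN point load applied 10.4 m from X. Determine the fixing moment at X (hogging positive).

Choose R_Y as the redundant. The primary structure is the cantilever fixed at X.
Deflection at Y on the released cantilever, summing each load's contribution:
  point load 130 at a = 10.4: Pa²(3L − a)/(6EI) = 67023/EI
Flexibility coefficient — unit upward force at Y: δ_{YY} = L³/(3EI) = 732.3/EI.
Compatibility at Y: δ_0 − R_Y·δ_{YY} = 0, so R_Y = 67023/732.3 = 91.52 kN.
Moment equilibrium about X: M_X = Σ(load moments about X) − R_Y·L = 1352 − 91.52×13 = 162.2 kN·m.

M_X = 162.2 kN·m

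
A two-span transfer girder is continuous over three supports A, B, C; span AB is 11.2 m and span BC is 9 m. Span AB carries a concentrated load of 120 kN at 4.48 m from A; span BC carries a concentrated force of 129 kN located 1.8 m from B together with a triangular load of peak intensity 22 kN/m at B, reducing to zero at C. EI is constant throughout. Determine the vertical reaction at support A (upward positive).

Insert a hinge at B; M_B is the redundant, and each span becomes simply supported.
End slopes at the hinge B, treating each span as simply supported:
  span AB: point load 120 at a = 4.48: Pab(L + a)/(6LEI) = 843/EI
  span BC: point load 129 at a = 1.8: Pab(L + b)/(6LEI) = 501.6/EI
  span BC: triangular load, peak 22: w₀L³/(45EI) = 356.4/EI
  relative rotation θ_0 = (843 + 858)/EI = 1701/EI
A unit hogging moment at B produces rotation L₁/(3EI) + L₂/(3EI) = 6.733/EI.
Slope continuity at B: θ_0 = M_B·6.733/EI, so M_B = 1701/6.733 = 252.6 kN·m (hogging).
Span AB, ΣM about A with M_B applied at B: R_B^{AB}·11.2 = 537.6 + 252.6, so R_B^{AB} = 70.55 kN and R_A = 120 − 70.55 = 49.45 kN.

R_A = 49.45 kN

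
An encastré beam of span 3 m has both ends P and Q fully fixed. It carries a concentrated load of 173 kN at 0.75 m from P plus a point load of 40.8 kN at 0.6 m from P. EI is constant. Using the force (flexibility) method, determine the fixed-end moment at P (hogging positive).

Take the two fixed-end moments M_P, M_Q as redundants; the released structure is the simple span PQ.
Simple-span end rotations at P and Q under the given loads:
  at P: point load 173 at a = 0.75: Pab(L + b)/(6LEI) = 85.15/EI
  at Q: point load 173 at a = 0.75: Pab(L + a)/(6LEI) = 60.82/EI
  at P: point load 40.8 at a = 0.6: Pab(L + b)/(6LEI) = 17.63/EI
  at Q: point load 40.8 at a = 0.6: Pab(L + a)/(6LEI) = 11.75/EI
  θ_P0 = 102.8/EI,  θ_Q0 = 72.57/EI
Flexibility coefficients: a unit moment at one end gives L/(3EI) there and L/(6EI) at the far end, so f₁₁ = f₂₂ = 1/EI and f₁₂ = f₂₁ = 0.5/EI.
Compatibility — zero rotation at each built-in end:
  1 M_P + 0.5 M_Q = 102.8
  0.5 M_P + 1 M_Q = 72.57
Solving the pair gives M_P = 88.65 kN·m and M_Q = 28.24 kN·m (hogging).

M_P = 88.65 kN·m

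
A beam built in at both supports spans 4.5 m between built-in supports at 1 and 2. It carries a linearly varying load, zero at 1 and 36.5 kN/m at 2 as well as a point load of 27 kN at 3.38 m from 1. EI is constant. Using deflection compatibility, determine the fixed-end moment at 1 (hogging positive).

M_1 = 30.29 kN·m

Take the two fixed-end moments M_1, M_2 as redundants; the released structure is the simple span 12.
On the primary (simply-supported) span, the end slopes from the loading are:
  at 1: triangular load, peak 36.5: 7w₀L³/(360EI) = 64.67/EI
  at 2: triangular load, peak 36.5: w₀L³/(45EI) = 73.91/EI
  at 1: point load 27 at a = 3.38: Pab(L + b)/(6LEI) = 21.28/EI
  at 2: point load 27 at a = 3.38: Pab(L + a)/(6LEI) = 29.83/EI
  θ_10 = 85.95/EI,  θ_20 = 103.7/EI
Flexibility coefficients: a unit moment at one end gives L/(3EI) there and L/(6EI) at the far end, so f₁₁ = f₂₂ = 1.5/EI and f₁₂ = f₂₁ = 0.75/EI.
Compatibility — zero rotation at each built-in end:
  1.5 M_1 + 0.75 M_2 = 85.95
  0.75 M_1 + 1.5 M_2 = 103.7
Solving the pair gives M_1 = 30.29 kN·m and M_2 = 54.02 kN·m (hogging).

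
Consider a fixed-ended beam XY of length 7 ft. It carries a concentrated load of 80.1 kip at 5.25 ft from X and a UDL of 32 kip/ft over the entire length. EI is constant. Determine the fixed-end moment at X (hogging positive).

M_X = 156.9 kip·ft

Release both end moments; the primary structure is a simply-supported span XY with redundants M_X and M_Y.
Simple-span end rotations at X and Y under the given loads:
  at X: point load 80.1 at a = 5.25: Pab(L + b)/(6LEI) = 153.3/EI
  at Y: point load 80.1 at a = 5.25: Pab(L + a)/(6LEI) = 214.6/EI
  at X: UDL 32: wL³/(24EI) = 457.3/EI
  at Y: UDL 32: wL³/(24EI) = 457.3/EI
  θ_X0 = 610.6/EI,  θ_Y0 = 672/EI
Flexibility coefficients: a unit moment at one end gives L/(3EI) there and L/(6EI) at the far end, so f₁₁ = f₂₂ = 2.333/EI and f₁₂ = f₂₁ = 1.167/EI.
Compatibility — zero rotation at each built-in end:
  2.333 M_X + 1.167 M_Y = 610.6
  1.167 M_X + 2.333 M_Y = 672
Solving the pair gives M_X = 156.9 kip·ft and M_Y = 209.5 kip·ft (hogging).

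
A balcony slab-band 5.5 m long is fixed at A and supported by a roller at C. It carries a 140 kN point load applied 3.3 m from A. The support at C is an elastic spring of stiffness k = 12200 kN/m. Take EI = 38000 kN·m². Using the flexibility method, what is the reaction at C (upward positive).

R_C = 57.26 kN

Choose R_C as the redundant. The primary structure is the cantilever fixed at A.
Primary-structure tip deflection at C by superposition:
  point load 140 at a = 3.3: Pa²(3L − a)/(6EI) = 3354/EI
Tip deflection under a unit load at C: L³/(3EI) = 55.46/EI.
With EI = 38000 kN·m²: δ_0 = 0.088266 m and δ_{CC} = 0.001459 m/kN.
Compatibility — the spring shortens by R_C/k under the reaction it provides: δ_0 − R_C·δ_{CC} = R_C/k. With 1/k = 0.000082 m/kN, R_C = δ_0 / (δ_{CC} + 1/k) = 0.088266 / (0.001459 + 0.000082) = 57.26 kN.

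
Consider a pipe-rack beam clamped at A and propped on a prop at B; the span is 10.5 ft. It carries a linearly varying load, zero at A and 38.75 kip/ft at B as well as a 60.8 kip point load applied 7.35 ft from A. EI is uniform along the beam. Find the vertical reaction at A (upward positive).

Remove the prop at B; the released (primary) structure is a cantilever built in at A.
Downward deflection at the released point B due to the loads:
  triangular load, peak 38.75 at the free end: 11w₀L⁴/(120EI) = 43176/EI
  point load 60.8 at a = 7.35: Pa²(3L − a)/(6EI) = 13220/EI
  δ_0 = 56396/EI
Tip deflection under a unit load at B: L³/(3EI) = 385.9/EI.
Compatibility at B: δ_0 − R_B·δ_{BB} = 0, so R_B = 56396/385.9 = 146.2 kip.
Vertical equilibrium: R_A = ΣP − R_B = 264.2 − 146.2 = 118.1 kip.

R_A = 118.1 kip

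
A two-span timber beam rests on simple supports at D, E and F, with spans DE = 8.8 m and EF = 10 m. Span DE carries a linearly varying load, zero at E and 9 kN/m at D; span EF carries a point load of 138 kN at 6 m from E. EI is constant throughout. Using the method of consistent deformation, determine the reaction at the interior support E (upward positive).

R_E = 98.81 kN

Take M_E as the redundant. Released structure: two simple spans DE and EF with a hinge at E.
End slopes at the hinge E, treating each span as simply supported:
  span DE: triangular load, peak 9: 7w₀L³/(360EI) = 119.3/EI
  span EF: point load 138 at a = 6: Pab(L + b)/(6LEI) = 772.8/EI
  relative rotation θ_0 = (119.3 + 772.8)/EI = 892.1/EI
A unit hogging moment at E produces rotation L₁/(3EI) + L₂/(3EI) = 6.267/EI.
Compatibility: M_E·(L₁+L₂)/(3EI) = θ_0, giving M_E = 142.3 kN·m (hogging).
Span DE, ΣM about D with M_E applied at E: R_E^{DE}·8.8 = 116.2 + 142.3, so R_E^{DE} = 29.38 kN and R_D = 39.6 − 29.38 = 10.22 kN.
Span EF, ΣM about F: R_E^{EF}·10 = 552 + 142.3, so R_E^{EF} = 69.43 kN and R_F = 138 − 69.43 = 68.57 kN.
R_E = 29.38 + 69.43 = 98.81 kN.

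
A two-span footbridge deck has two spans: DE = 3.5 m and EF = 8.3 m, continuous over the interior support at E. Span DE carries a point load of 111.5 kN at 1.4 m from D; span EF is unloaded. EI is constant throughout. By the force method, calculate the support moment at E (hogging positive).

Release continuity at E by inserting a hinge; the redundant is the internal moment M_E. The primary structure is two simply-supported spans DE and EF.
Discontinuity in slope at E on the released structure — sum the simple-span end rotations:
  span DE: point load 111.5 at a = 1.4: Pab(L + a)/(6LEI) = 76.49/EI
  relative rotation θ_0 = (76.49 + 0)/EI = 76.49/EI
A unit hogging moment at E produces rotation L₁/(3EI) + L₂/(3EI) = 3.933/EI.
Slope continuity at E: θ_0 = M_E·3.933/EI, so M_E = 76.49/3.933 = 19.45 kN·m (hogging).

M_E = 19.45 kN·m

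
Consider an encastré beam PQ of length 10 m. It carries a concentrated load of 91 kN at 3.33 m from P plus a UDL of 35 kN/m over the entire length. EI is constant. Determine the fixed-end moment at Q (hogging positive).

M_Q = 359 kN·m

Release both end moments; the primary structure is a simply-supported span PQ with redundants M_P and M_Q.
On the primary (simply-supported) span, the end slopes from the loading are:
  at P: point load 91 at a = 3.33: Pab(L + b)/(6LEI) = 561.6/EI
  at Q: point load 91 at a = 3.33: Pab(L + a)/(6LEI) = 449/EI
  at P: UDL 35: wL³/(24EI) = 1458/EI
  at Q: UDL 35: wL³/(24EI) = 1458/EI
  θ_P0 = 2020/EI,  θ_Q0 = 1907/EI
Flexibility coefficients: a unit moment at one end gives L/(3EI) there and L/(6EI) at the far end, so f₁₁ = f₂₂ = 3.333/EI and f₁₂ = f₂₁ = 1.667/EI.
Compatibility — zero rotation at each built-in end:
  3.333 M_P + 1.667 M_Q = 2020
  1.667 M_P + 3.333 M_Q = 1907
Solving the pair gives M_P = 426.5 kN·m and M_Q = 359 kN·m (hogging).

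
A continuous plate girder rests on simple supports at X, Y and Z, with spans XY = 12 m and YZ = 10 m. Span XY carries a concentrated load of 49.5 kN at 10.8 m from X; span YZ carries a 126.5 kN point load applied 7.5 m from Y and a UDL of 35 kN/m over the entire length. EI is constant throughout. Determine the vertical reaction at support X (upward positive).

Insert a hinge at Y; M_Y is the redundant, and each span becomes simply supported.
Discontinuity in slope at Y on the released structure — sum the simple-span end rotations:
  span XY: point load 49.5 at a = 10.8: Pab(L + a)/(6LEI) = 203.1/EI
  span YZ: point load 126.5 at a = 7.5: Pab(L + b)/(6LEI) = 494.1/EI
  span YZ: UDL 35: wL³/(24EI) = 1458/EI
  relative rotation θ_0 = (203.1 + 1952)/EI = 2156/EI
A unit hogging moment at Y produces rotation L₁/(3EI) + L₂/(3EI) = 7.333/EI.
Slope continuity at Y: θ_0 = M_Y·7.333/EI, so M_Y = 2156/7.333 = 293.9 kN·m (hogging).
Span XY, ΣM about X with M_Y applied at Y: R_Y^{XY}·12 = 534.6 + 293.9, so R_Y^{XY} = 69.05 kN and R_X = 49.5 − 69.05 = -19.55 kN.

R_X = -19.55 kN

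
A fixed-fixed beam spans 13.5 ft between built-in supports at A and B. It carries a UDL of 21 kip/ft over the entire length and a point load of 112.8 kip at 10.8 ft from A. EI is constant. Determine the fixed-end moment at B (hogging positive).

Release both end moments; the primary structure is a simply-supported span AB with redundants M_A and M_B.
Simple-span end rotations at A and B under the given loads:
  at A: UDL 21: wL³/(24EI) = 2153/EI
  at B: UDL 21: wL³/(24EI) = 2153/EI
  at A: point load 112.8 at a = 10.8: Pab(L + b)/(6LEI) = 657.8/EI
  at B: point load 112.8 at a = 10.8: Pab(L + a)/(6LEI) = 986.8/EI
  θ_A0 = 2811/EI,  θ_B0 = 3140/EI
Flexibility coefficients: a unit moment at one end gives L/(3EI) there and L/(6EI) at the far end, so f₁₁ = f₂₂ = 4.5/EI and f₁₂ = f₂₁ = 2.25/EI.
Compatibility — zero rotation at each built-in end:
  4.5 M_A + 2.25 M_B = 2811
  2.25 M_A + 4.5 M_B = 3140
Solving the pair gives M_A = 367.7 kip·ft and M_B = 513.9 kip·ft (hogging).

M_B = 513.9 kip·ft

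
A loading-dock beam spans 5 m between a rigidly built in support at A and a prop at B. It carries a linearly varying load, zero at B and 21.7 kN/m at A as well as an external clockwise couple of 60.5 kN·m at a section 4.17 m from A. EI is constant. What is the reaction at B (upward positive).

Choose R_B as the redundant. The primary structure is the cantilever fixed at A.
Deflection at B on the released cantilever, summing each load's contribution:
  triangular load, peak 21.7 at the fixed end: w₀L⁴/(30EI) = 452.1/EI
  clockwise couple 60.5 at a = 4.17: M₀a(2L − a)/(2EI) = 735.4/EI
  δ_0 = 1187/EI
Flexibility coefficient — unit upward force at B: δ_{BB} = L³/(3EI) = 41.67/EI.
Compatibility at B: δ_0 − R_B·δ_{BB} = 0, so R_B = 1187/41.67 = 28.5 kN.

R_B = 28.5 kN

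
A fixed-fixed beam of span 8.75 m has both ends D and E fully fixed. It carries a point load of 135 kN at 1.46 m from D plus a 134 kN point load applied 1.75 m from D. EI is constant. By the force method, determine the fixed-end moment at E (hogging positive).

Take the two fixed-end moments M_D, M_E as redundants; the released structure is the simple span DE.
Simple-span end rotations at D and E under the given loads:
  at D: point load 135 at a = 1.46: Pab(L + b)/(6LEI) = 439/EI
  at E: point load 135 at a = 1.46: Pab(L + a)/(6LEI) = 279.4/EI
  at D: point load 134 at a = 1.75: Pab(L + b)/(6LEI) = 492.4/EI
  at E: point load 134 at a = 1.75: Pab(L + a)/(6LEI) = 328.3/EI
  θ_D0 = 931.4/EI,  θ_E0 = 607.7/EI
Flexibility coefficients: a unit moment at one end gives L/(3EI) there and L/(6EI) at the far end, so f₁₁ = f₂₂ = 2.917/EI and f₁₂ = f₂₁ = 1.458/EI.
Compatibility — zero rotation at each built-in end:
  2.917 M_D + 1.458 M_E = 931.4
  1.458 M_D + 2.917 M_E = 607.7
Solving the pair gives M_D = 286.9 kN·m and M_E = 64.92 kN·m (hogging).

M_E = 64.92 kN·m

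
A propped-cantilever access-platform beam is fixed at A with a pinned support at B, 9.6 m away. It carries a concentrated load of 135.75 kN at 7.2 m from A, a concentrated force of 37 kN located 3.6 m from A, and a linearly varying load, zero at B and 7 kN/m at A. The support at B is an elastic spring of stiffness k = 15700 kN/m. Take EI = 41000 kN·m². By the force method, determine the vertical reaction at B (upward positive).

R_B = 98.58 kN

Choose R_B as the redundant. The primary structure is the cantilever fixed at A.
Downward deflection at the released point B due to the loads:
  point load 135.75 at a = 7.2: Pa²(3L − a)/(6EI) = 25334/EI
  point load 37 at a = 3.6: Pa²(3L − a)/(6EI) = 2014/EI
  triangular load, peak 7 at the fixed end: w₀L⁴/(30EI) = 1982/EI
  δ_0 = 29330/EI
Tip deflection under a unit load at B: L³/(3EI) = 294.9/EI.
With EI = 41000 kN·m²: δ_0 = 0.71537 m and δ_{BB} = 0.007193 m/kN.
Compatibility — the spring shortens by R_B/k under the reaction it provides: δ_0 − R_B·δ_{BB} = R_B/k. With 1/k = 0.000064 m/kN, R_B = δ_0 / (δ_{BB} + 1/k) = 0.71537 / (0.007193 + 0.000064) = 98.58 kN.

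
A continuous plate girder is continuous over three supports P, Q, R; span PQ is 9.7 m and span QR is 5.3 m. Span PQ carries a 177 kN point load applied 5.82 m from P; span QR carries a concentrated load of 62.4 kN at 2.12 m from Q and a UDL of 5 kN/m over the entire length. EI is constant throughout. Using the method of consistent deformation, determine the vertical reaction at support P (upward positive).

Insert a hinge at Q; M_Q is the redundant, and each span becomes simply supported.
Discontinuity in slope at Q on the released structure — sum the simple-span end rotations:
  span PQ: point load 177 at a = 5.82: Pab(L + a)/(6LEI) = 1066/EI
  span QR: point load 62.4 at a = 2.12: Pab(L + b)/(6LEI) = 112.2/EI
  span QR: UDL 5: wL³/(24EI) = 31.02/EI
  relative rotation θ_0 = (1066 + 143.2)/EI = 1209/EI
A unit hogging moment at Q produces rotation L₁/(3EI) + L₂/(3EI) = 5/EI.
Slope continuity at Q: θ_0 = M_Q·5/EI, so M_Q = 1209/5 = 241.8 kN·m (hogging).
Span PQ, ΣM about P with M_Q applied at Q: R_Q^{PQ}·9.7 = 1030 + 241.8, so R_Q^{PQ} = 131.1 kN and R_P = 177 − 131.1 = 45.87 kN.

R_P = 45.87 kN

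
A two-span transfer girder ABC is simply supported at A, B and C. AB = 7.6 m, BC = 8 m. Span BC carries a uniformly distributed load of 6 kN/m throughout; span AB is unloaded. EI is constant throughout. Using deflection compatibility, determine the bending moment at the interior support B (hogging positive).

M_B = 24.62 kN·m

Insert a hinge at B; M_B is the redundant, and each span becomes simply supported.
Rotations at B on the released spans (each span's end-slope, ×1/EI):
  span BC: UDL 6: wL³/(24EI) = 128/EI
  relative rotation θ_0 = (0 + 128)/EI = 128/EI
A unit hogging moment at B produces rotation L₁/(3EI) + L₂/(3EI) = 5.2/EI.
Compatibility: M_B·(L₁+L₂)/(3EI) = θ_0, giving M_B = 24.62 kN·m (hogging).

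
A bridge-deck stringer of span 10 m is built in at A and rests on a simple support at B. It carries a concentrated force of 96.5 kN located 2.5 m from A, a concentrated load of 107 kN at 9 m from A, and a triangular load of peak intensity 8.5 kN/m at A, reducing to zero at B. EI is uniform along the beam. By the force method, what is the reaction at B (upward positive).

R_B = 107.8 kN

Remove the prop at B; the released (primary) structure is a cantilever built in at A.
Primary-structure tip deflection at B by superposition:
  point load 96.5 at a = 2.5: Pa²(3L − a)/(6EI) = 2764/EI
  point load 107 at a = 9: Pa²(3L − a)/(6EI) = 30334/EI
  triangular load, peak 8.5 at the fixed end: w₀L⁴/(30EI) = 2833/EI
  δ_0 = 35932/EI
Flexibility coefficient — unit upward force at B: δ_{BB} = L³/(3EI) = 333.3/EI.
The prop prevents deflection at B: R_B = δ_0/δ_{BB} = 35932/333.3 = 107.8 kN.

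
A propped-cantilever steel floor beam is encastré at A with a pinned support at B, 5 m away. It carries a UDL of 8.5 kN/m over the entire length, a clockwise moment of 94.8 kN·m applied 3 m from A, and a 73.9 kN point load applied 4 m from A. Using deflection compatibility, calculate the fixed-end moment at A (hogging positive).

Take the reaction at B as the redundant and release it; the primary structure is a cantilever fixed at A.
Deflection at B on the released cantilever, summing each load's contribution:
  UDL 8.5: wL⁴/(8EI) = 664.1/EI
  clockwise couple 94.8 at a = 3: M₀a(2L − a)/(2EI) = 995.4/EI
  point load 73.9 at a = 4: Pa²(3L − a)/(6EI) = 2168/EI
  δ_0 = 3827/EI
Flexibility coefficient — unit upward force at B: δ_{BB} = L³/(3EI) = 41.67/EI.
Compatibility at B: δ_0 − R_B·δ_{BB} = 0, so R_B = 3827/41.67 = 91.85 kN.
Moment equilibrium about A: M_A = Σ(load moments about A) − R_B·L = 496.6 − 91.85×5 = 37.39 kN·m.

M_A = 37.39 kN·m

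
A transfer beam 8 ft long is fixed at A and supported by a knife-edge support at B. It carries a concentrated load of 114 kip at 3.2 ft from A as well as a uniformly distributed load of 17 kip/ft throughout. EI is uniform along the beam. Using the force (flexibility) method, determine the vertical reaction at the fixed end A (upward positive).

R_A = 175.3 kip

Remove the prop at B; the released (primary) structure is a cantilever built in at A.
Deflection at B on the released cantilever, summing each load's contribution:
  point load 114 at a = 3.2: Pa²(3L − a)/(6EI) = 4047/EI
  UDL 17: wL⁴/(8EI) = 8704/EI
  δ_0 = 12751/EI
Flexibility coefficient — unit upward force at B: δ_{BB} = L³/(3EI) = 170.7/EI.
Compatibility at B: δ_0 − R_B·δ_{BB} = 0, so R_B = 12751/170.7 = 74.71 kip.
Vertical equilibrium: R_A = ΣP − R_B = 250 − 74.71 = 175.3 kip.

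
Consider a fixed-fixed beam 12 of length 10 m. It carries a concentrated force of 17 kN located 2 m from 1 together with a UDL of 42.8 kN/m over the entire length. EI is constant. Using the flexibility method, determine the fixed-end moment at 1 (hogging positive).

Release both end moments; the primary structure is a simply-supported span 12 with redundants M_1 and M_2.
Simple-span end rotations at 1 and 2 under the given loads:
  at 1: point load 17 at a = 2: Pab(L + b)/(6LEI) = 81.6/EI
  at 2: point load 17 at a = 2: Pab(L + a)/(6LEI) = 54.4/EI
  at 1: UDL 42.8: wL³/(24EI) = 1783/EI
  at 2: UDL 42.8: wL³/(24EI) = 1783/EI
  θ_10 = 1865/EI,  θ_20 = 1838/EI
Flexibility coefficients: a unit moment at one end gives L/(3EI) there and L/(6EI) at the far end, so f₁₁ = f₂₂ = 3.333/EI and f₁₂ = f₂₁ = 1.667/EI.
Compatibility — zero rotation at each built-in end:
  3.333 M_1 + 1.667 M_2 = 1865
  1.667 M_1 + 3.333 M_2 = 1838
Solving the pair gives M_1 = 378.4 kN·m and M_2 = 362.1 kN·m (hogging).

M_1 = 378.4 kN·m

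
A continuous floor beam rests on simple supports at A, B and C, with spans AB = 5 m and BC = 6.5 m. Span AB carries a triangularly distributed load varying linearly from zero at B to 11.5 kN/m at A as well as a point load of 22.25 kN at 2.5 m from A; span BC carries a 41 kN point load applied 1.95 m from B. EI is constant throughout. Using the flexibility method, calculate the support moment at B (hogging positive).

M_B = 43.25 kN·m

Insert a hinge at B; M_B is the redundant, and each span becomes simply supported.
End slopes at the hinge B, treating each span as simply supported:
  span AB: triangular load, peak 11.5: 7w₀L³/(360EI) = 27.95/EI
  span AB: point load 22.25 at a = 2.5: Pab(L + a)/(6LEI) = 34.77/EI
  span BC: point load 41 at a = 1.95: Pab(L + b)/(6LEI) = 103.1/EI
  relative rotation θ_0 = (62.72 + 103.1)/EI = 165.8/EI
A unit hogging moment at B produces rotation L₁/(3EI) + L₂/(3EI) = 3.833/EI.
Compatibility: M_B·(L₁+L₂)/(3EI) = θ_0, giving M_B = 43.25 kN·m (hogging).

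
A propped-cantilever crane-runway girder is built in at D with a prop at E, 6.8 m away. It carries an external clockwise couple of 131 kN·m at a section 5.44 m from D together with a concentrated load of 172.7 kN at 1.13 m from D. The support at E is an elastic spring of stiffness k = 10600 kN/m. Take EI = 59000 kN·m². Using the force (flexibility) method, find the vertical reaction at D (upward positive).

Release the roller at E. Primary structure: cantilever fixed at D.
Downward deflection at the released point E due to the loads:
  clockwise couple 131 at a = 5.44: M₀a(2L − a)/(2EI) = 2908/EI
  point load 172.7 at a = 1.13: Pa²(3L − a)/(6EI) = 708.2/EI
  δ_0 = 3616/EI
Tip deflection under a unit load at E: L³/(3EI) = 104.8/EI.
With EI = 59000 kN·m²: δ_0 = 0.061285 m and δ_{EE} = 0.001776 m/kN.
Compatibility — the spring shortens by R_E/k under the reaction it provides: δ_0 − R_E·δ_{EE} = R_E/k. With 1/k = 0.000094 m/kN, R_E = δ_0 / (δ_{EE} + 1/k) = 0.061285 / (0.001776 + 0.000094) = 32.76 kN.
Vertical equilibrium: R_D = ΣP − R_E = 172.7 − 32.76 = 139.9 kN.

R_D = 139.9 kN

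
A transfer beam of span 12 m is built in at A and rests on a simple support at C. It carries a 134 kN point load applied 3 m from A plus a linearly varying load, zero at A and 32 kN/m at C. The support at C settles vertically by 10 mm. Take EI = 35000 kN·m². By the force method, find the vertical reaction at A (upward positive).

R_A = 209.5 kN

Remove the prop at C; the released (primary) structure is a cantilever built in at A.
Primary-structure tip deflection at C by superposition:
  point load 134 at a = 3: Pa²(3L − a)/(6EI) = 6633/EI
  triangular load, peak 32 at the free end: 11w₀L⁴/(120EI) = 60826/EI
  δ_0 = 67459/EI
Tip deflection under a unit load at C: L³/(3EI) = 576/EI.
With EI = 35000 kN·m²: δ_0 = 1.9274 m and δ_{CC} = 0.016457 m/kN.
Compatibility — the beam at C must follow the support down by 0.01 m: δ_0 − R_C·δ_{CC} = 0.01, so R_C = (1.9274 − 0.01)/0.016457 = 116.5 kN.
Vertical equilibrium: R_A = ΣP − R_C = 326 − 116.5 = 209.5 kN.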